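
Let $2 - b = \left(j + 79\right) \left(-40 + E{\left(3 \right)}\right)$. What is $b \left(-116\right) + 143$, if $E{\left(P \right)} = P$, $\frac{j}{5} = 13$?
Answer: $-618137$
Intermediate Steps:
$j = 65$ ($j = 5 \cdot 13 = 65$)
$b = 5330$ ($b = 2 - \left(65 + 79\right) \left(-40 + 3\right) = 2 - 144 \left(-37\right) = 2 - -5328 = 2 + 5328 = 5330$)
$b \left(-116\right) + 143 = 5330 \left(-116\right) + 143 = -618280 + 143 = -618137$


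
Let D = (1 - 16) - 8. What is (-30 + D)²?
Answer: 2809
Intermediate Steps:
D = -23 (D = -15 - 8 = -23)
(-30 + D)² = (-30 - 23)² = (-53)² = 2809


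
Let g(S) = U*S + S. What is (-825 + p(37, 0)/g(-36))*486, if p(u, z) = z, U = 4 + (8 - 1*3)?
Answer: -400950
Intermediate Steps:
U = 9 (U = 4 + (8 - 3) = 4 + 5 = 9)
g(S) = 10*S (g(S) = 9*S + S = 10*S)
(-825 + p(37, 0)/g(-36))*486 = (-825 + 0/((10*(-36))))*486 = (-825 + 0/(-360))*486 = (-825 + 0*(-1/360))*486 = (-825 + 0)*486 = -825*486 = -400950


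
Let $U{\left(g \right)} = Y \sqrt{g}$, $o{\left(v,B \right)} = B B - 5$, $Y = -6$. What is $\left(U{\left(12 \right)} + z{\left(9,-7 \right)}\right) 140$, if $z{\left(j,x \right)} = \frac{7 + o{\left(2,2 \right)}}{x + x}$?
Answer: $-60 - 1680 \sqrt{3} \approx -2969.8$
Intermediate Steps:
$o{\left(v,B \right)} = -5 + B^{2}$ ($o{\left(v,B \right)} = B^{2} - 5 = -5 + B^{2}$)
$z{\left(j,x \right)} = \frac{3}{x}$ ($z{\left(j,x \right)} = \frac{7 - \left(5 - 2^{2}\right)}{x + x} = \frac{7 + \left(-5 + 4\right)}{2 x} = \left(7 - 1\right) \frac{1}{2 x} = 6 \frac{1}{2 x} = \frac{3}{x}$)
$U{\left(g \right)} = - 6 \sqrt{g}$
$\left(U{\left(12 \right)} + z{\left(9,-7 \right)}\right) 140 = \left(- 6 \sqrt{12} + \frac{3}{-7}\right) 140 = \left(- 6 \cdot 2 \sqrt{3} + 3 \left(- \frac{1}{7}\right)\right) 140 = \left(- 12 \sqrt{3} - \frac{3}{7}\right) 140 = \left(- \frac{3}{7} - 12 \sqrt{3}\right) 140 = -60 - 1680 \sqrt{3}$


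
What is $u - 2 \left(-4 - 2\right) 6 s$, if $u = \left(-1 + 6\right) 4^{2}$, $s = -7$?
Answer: $-424$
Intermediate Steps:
$u = 80$ ($u = 5 \cdot 16 = 80$)
$u - 2 \left(-4 - 2\right) 6 s = 80 - 2 \left(-4 - 2\right) 6 \left(-7\right) = 80 - 2 \left(\left(-6\right) 6\right) \left(-7\right) = 80 - 2 \left(-36\right) \left(-7\right) = 80 - \left(-72\right) \left(-7\right) = 80 - 504 = -424$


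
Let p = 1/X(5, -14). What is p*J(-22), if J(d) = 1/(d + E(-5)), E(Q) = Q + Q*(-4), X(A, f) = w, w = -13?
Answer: 1/91 ≈ 0.010989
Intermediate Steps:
X(A, f) = -13
E(Q) = -3*Q (E(Q) = Q - 4*Q = -3*Q)
J(d) = 1/(15 + d) (J(d) = 1/(d - 3*(-5)) = 1/(d + 15) = 1/(15 + d))
p = -1/13 (p = 1/(-13) = -1/13 ≈ -0.076923)
p*J(-22) = -1/(13*(15 - 22)) = -1/13/(-7) = -1/13*(-1/7) = 1/91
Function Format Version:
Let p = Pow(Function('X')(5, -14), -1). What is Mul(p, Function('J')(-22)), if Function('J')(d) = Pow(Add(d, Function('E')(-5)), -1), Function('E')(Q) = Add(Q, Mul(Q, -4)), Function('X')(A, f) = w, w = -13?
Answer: Rational(1, 91) ≈ 0.010989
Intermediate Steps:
Function('X')(A, f) = -13
Function('E')(Q) = Mul(-3, Q) (Function('E')(Q) = Add(Q, Mul(-4, Q)) = Mul(-3, Q))
Function('J')(d) = Pow(Add(15, d), -1) (Function('J')(d) = Pow(Add(d, Mul(-3, -5)), -1) = Pow(Add(d, 15), -1) = Pow(Add(15, d), -1))
p = Rational(-1, 13) (p = Pow(-13, -1) = Rational(-1, 13) ≈ -0.076923)
Mul(p, Function('J')(-22)) = Mul(Rational(-1, 13), Pow(Add(15, -22), -1)) = Mul(Rational(-1, 13), Pow(-7, -1)) = Mul(Rational(-1, 13), Rational(-1, 7)) = Rational(1, 91)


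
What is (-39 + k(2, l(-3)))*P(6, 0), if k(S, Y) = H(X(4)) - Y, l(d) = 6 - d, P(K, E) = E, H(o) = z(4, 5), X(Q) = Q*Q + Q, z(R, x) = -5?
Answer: 0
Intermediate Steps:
X(Q) = Q + Q**2 (X(Q) = Q**2 + Q = Q + Q**2)
H(o) = -5
k(S, Y) = -5 - Y
(-39 + k(2, l(-3)))*P(6, 0) = (-39 + (-5 - (6 - 1*(-3))))*0 = (-39 + (-5 - (6 + 3)))*0 = (-39 + (-5 - 1*9))*0 = (-39 + (-5 - 9))*0 = (-39 - 14)*0 = -53*0 = 0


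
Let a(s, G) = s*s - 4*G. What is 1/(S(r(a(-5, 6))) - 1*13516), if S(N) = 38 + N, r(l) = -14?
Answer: -1/13492 ≈ -7.4118e-5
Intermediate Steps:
a(s, G) = s**2 - 4*G
1/(S(r(a(-5, 6))) - 1*13516) = 1/((38 - 14) - 1*13516) = 1/(24 - 13516) = 1/(-13492) = -1/13492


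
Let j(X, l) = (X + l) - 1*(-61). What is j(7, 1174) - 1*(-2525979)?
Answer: 2527221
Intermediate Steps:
j(X, l) = 61 + X + l (j(X, l) = (X + l) + 61 = 61 + X + l)
j(7, 1174) - 1*(-2525979) = (61 + 7 + 1174) - 1*(-2525979) = 1242 + 2525979 = 2527221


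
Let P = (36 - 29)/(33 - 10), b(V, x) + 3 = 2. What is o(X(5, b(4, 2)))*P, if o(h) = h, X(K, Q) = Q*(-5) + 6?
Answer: 77/23 ≈ 3.3478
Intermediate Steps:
b(V, x) = -1 (b(V, x) = -3 + 2 = -1)
X(K, Q) = 6 - 5*Q (X(K, Q) = -5*Q + 6 = 6 - 5*Q)
P = 7/23 ≈ 0.30435
o(X(5, b(4, 2)))*P = (6 - 5*(-1))*(7/23) = (6 + 5)*(7/23) = 11*(7/23) = 77/23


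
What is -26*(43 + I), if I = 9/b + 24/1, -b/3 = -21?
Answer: -12220/7 ≈ -1745.7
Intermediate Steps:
b = 63 (b = -3*(-21) = 63)
I = 169/7 (I = 9/63 + 24/1 = 9*(1/63) + 24*1 = 1/7 + 24 = 169/7 ≈ 24.143)
-26*(43 + I) = -26*(43 + 169/7) = -26*470/7 = -12220/7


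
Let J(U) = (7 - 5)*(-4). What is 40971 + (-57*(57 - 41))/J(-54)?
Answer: 41085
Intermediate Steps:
J(U) = -8 (J(U) = 2*(-4) = -8)
40971 + (-57*(57 - 41))/J(-54) = 40971 - 57*(57 - 41)/(-8) = 40971 - 57*16*(-⅛) = 40971 - 912*(-⅛) = 40971 + 114 = 41085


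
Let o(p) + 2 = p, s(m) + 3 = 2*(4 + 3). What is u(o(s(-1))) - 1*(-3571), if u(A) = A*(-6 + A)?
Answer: 3598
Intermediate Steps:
s(m) = 11 (s(m) = -3 + 2*(4 + 3) = -3 + 2*7 = -3 + 14 = 11)
o(p) = -2 + p
u(o(s(-1))) - 1*(-3571) = (-2 + 11)*(-6 + (-2 + 11)) - 1*(-3571) = 9*(-6 + 9) + 3571 = 9*3 + 3571 = 27 + 3571 = 3598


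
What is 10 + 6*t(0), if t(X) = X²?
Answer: 10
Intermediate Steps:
10 + 6*t(0) = 10 + 6*0² = 10 + 6*0 = 10 + 0 = 10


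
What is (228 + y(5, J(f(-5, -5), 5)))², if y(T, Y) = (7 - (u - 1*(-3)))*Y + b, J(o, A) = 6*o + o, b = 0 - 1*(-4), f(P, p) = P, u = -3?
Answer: 169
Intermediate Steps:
b = 4 (b = 0 + 4 = 4)
J(o, A) = 7*o
y(T, Y) = 4 + 7*Y (y(T, Y) = (7 - (-3 - 1*(-3)))*Y + 4 = (7 - (-3 + 3))*Y + 4 = (7 - 1*0)*Y + 4 = (7 + 0)*Y + 4 = 7*Y + 4 = 4 + 7*Y)
(228 + y(5, J(f(-5, -5), 5)))² = (228 + (4 + 7*(7*(-5))))² = (228 + (4 + 7*(-35)))² = (228 + (4 - 245))² = (228 - 241)² = (-13)² = 169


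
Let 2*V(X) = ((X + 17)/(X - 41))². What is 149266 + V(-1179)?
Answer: 111084094761/744200 ≈ 1.4927e+5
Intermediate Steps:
V(X) = (17 + X)²/(2*(-41 + X)²) (V(X) = ((X + 17)/(X - 41))²/2 = ((17 + X)/(-41 + X))²/2 = ((17 + X)²/(-41 + X)²)/2 = (17 + X)²/(2*(-41 + X)²))
149266 + V(-1179) = 149266 + (17 - 1179)²/(2*(-41 - 1179)²) = 149266 + (½)*(-1162)²/(-1220)² = 149266 + (½)*(1/1488400)*1350244 = 149266 + 337561/744200 = 111084094761/744200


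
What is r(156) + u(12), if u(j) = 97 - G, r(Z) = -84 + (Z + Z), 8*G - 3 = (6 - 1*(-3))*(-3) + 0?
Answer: 328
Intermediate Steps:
G = -3 (G = 3/8 + ((6 - 1*(-3))*(-3) + 0)/8 = 3/8 + ((6 + 3)*(-3) + 0)/8 = 3/8 + (9*(-3) + 0)/8 = 3/8 + (-27 + 0)/8 = 3/8 + (⅛)*(-27) = 3/8 - 27/8 = -3)
r(Z) = -84 + 2*Z
u(j) = 100 (u(j) = 97 - 1*(-3) = 97 + 3 = 100)
r(156) + u(12) = (-84 + 2*156) + 100 = (-84 + 312) + 100 = 228 + 100 = 328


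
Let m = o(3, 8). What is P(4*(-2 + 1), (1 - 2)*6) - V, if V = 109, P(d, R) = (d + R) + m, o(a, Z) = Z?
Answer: -111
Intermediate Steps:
m = 8
P(d, R) = 8 + R + d (P(d, R) = (d + R) + 8 = (R + d) + 8 = 8 + R + d)
P(4*(-2 + 1), (1 - 2)*6) - V = (8 + (1 - 2)*6 + 4*(-2 + 1)) - 1*109 = (8 - 1*6 + 4*(-1)) - 109 = (8 - 6 - 4) - 109 = -2 - 109 = -111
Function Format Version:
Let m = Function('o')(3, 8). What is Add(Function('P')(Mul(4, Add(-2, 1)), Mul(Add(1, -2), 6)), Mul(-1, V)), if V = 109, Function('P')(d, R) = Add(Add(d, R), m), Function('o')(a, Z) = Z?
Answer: -111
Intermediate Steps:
m = 8
Function('P')(d, R) = Add(8, R, d) (Function('P')(d, R) = Add(Add(d, R), 8) = Add(Add(R, d), 8) = Add(8, R, d))
Add(Function('P')(Mul(4, Add(-2, 1)), Mul(Add(1, -2), 6)), Mul(-1, V)) = Add(Add(8, Mul(Add(1, -2), 6), Mul(4, Add(-2, 1))), Mul(-1, 109)) = Add(Add(8, Mul(-1, 6), Mul(4, -1)), -109) = Add(Add(8, -6, -4), -109) = Add(-2, -109) = -111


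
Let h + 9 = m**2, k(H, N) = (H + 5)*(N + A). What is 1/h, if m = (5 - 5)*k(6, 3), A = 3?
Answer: -1/9 ≈ -0.11111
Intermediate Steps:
k(H, N) = (3 + N)*(5 + H) (k(H, N) = (H + 5)*(N + 3) = (5 + H)*(3 + N) = (3 + N)*(5 + H))
m = 0 (m = (5 - 5)*(15 + 3*6 + 5*3 + 6*3) = 0*(15 + 18 + 15 + 18) = 0*66 = 0)
h = -9 (h = -9 + 0**2 = -9 + 0 = -9)
1/h = 1/(-9) = -1/9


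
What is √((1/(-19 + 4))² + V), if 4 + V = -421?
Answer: 2*I*√23906/15 ≈ 20.615*I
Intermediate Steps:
V = -425 (V = -4 - 421 = -425)
√((1/(-19 + 4))² + V) = √((1/(-19 + 4))² - 425) = √((1/(-15))² - 425) = √((-1/15)² - 425) = √(1/225 - 425) = √(-95624/225) = 2*I*√23906/15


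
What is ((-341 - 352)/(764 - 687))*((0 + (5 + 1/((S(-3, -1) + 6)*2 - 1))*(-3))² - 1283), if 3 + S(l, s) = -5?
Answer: 242019/25 ≈ 9680.8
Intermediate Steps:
S(l, s) = -8 (S(l, s) = -3 - 5 = -8)
((-341 - 352)/(764 - 687))*((0 + (5 + 1/((S(-3, -1) + 6)*2 - 1))*(-3))² - 1283) = ((-341 - 352)/(764 - 687))*((0 + (5 + 1/((-8 + 6)*2 - 1))*(-3))² - 1283) = (-693/77)*((0 + (5 + 1/(-2*2 - 1))*(-3))² - 1283) = (-693*1/77)*((0 + (5 + 1/(-4 - 1))*(-3))² - 1283) = -9*((0 + (5 + 1/(-5))*(-3))² - 1283) = -9*((0 + (5 - ⅕)*(-3))² - 1283) = -9*((0 + (24/5)*(-3))² - 1283) = -9*((0 - 72/5)² - 1283) = -9*((-72/5)² - 1283) = -9*(5184/25 - 1283) = -9*(-26891/25) = 242019/25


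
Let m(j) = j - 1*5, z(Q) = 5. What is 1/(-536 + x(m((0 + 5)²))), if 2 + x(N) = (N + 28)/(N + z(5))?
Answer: -25/13402 ≈ -0.0018654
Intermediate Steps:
m(j) = -5 + j (m(j) = j - 5 = -5 + j)
x(N) = -2 + (28 + N)/(5 + N) (x(N) = -2 + (N + 28)/(N + 5) = -2 + (28 + N)/(5 + N))
1/(-536 + x(m((0 + 5)²))) = 1/(-536 + (18 - (-5 + (0 + 5)²))/(5 + (-5 + (0 + 5)²))) = 1/(-536 + (18 - (-5 + 5²))/(5 + (-5 + 5²))) = 1/(-536 + (18 - (-5 + 25))/(5 + (-5 + 25))) = 1/(-536 + (18 - 1*20)/(5 + 20)) = 1/(-536 + (18 - 20)/25) = 1/(-536 + (1/25)*(-2)) = 1/(-536 - 2/25) = 1/(-13402/25) = -25/13402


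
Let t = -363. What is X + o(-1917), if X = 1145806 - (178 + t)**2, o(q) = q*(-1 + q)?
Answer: 4788387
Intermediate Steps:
X = 1111581 (X = 1145806 - (178 - 363)**2 = 1145806 - 1*(-185)**2 = 1145806 - 1*34225 = 1145806 - 34225 = 1111581)
X + o(-1917) = 1111581 - 1917*(-1 - 1917) = 1111581 - 1917*(-1918) = 1111581 + 3676806 = 4788387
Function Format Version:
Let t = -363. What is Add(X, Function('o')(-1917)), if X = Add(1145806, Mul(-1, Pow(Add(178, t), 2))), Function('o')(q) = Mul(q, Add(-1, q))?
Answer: 4788387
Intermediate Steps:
X = 1111581 (X = Add(1145806, Mul(-1, Pow(Add(178, -363), 2))) = Add(1145806, Mul(-1, Pow(-185, 2))) = Add(1145806, Mul(-1, 34225)) = Add(1145806, -34225) = 1111581)
Add(X, Function('o')(-1917)) = Add(1111581, Mul(-1917, Add(-1, -1917))) = Add(1111581, Mul(-1917, -1918)) = Add(1111581, 3676806) = 4788387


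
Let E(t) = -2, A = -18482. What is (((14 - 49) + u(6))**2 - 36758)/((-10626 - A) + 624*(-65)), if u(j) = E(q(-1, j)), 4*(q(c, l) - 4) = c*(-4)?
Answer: 35389/32704 ≈ 1.0821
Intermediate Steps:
q(c, l) = 4 - c (q(c, l) = 4 + (c*(-4))/4 = 4 + (-4*c)/4 = 4 - c)
u(j) = -2
(((14 - 49) + u(6))**2 - 36758)/((-10626 - A) + 624*(-65)) = (((14 - 49) - 2)**2 - 36758)/((-10626 - 1*(-18482)) + 624*(-65)) = ((-35 - 2)**2 - 36758)/((-10626 + 18482) - 40560) = ((-37)**2 - 36758)/(7856 - 40560) = (1369 - 36758)/(-32704) = -35389*(-1/32704) = 35389/32704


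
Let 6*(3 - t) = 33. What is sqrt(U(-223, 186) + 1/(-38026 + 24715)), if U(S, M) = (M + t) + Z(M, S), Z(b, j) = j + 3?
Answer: I*sqrt(2874303390)/8874 ≈ 6.0415*I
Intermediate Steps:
t = -5/2 (t = 3 - 1/6*33 = 3 - 11/2 = -5/2 ≈ -2.5000)
Z(b, j) = 3 + j
U(S, M) = 1/2 + M + S (U(S, M) = (M - 5/2) + (3 + S) = (-5/2 + M) + (3 + S) = 1/2 + M + S)
sqrt(U(-223, 186) + 1/(-38026 + 24715)) = sqrt((1/2 + 186 - 223) + 1/(-38026 + 24715)) = sqrt(-73/2 + 1/(-13311)) = sqrt(-73/2 - 1/13311) = sqrt(-971705/26622) = I*sqrt(2874303390)/8874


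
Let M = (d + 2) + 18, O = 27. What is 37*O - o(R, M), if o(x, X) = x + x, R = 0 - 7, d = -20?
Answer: 1013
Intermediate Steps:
R = -7
M = 0 (M = (-20 + 2) + 18 = -18 + 18 = 0)
o(x, X) = 2*x
37*O - o(R, M) = 37*27 - 2*(-7) = 999 - 1*(-14) = 999 + 14 = 1013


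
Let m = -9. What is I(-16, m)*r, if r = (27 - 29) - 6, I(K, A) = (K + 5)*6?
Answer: 528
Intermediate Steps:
I(K, A) = 30 + 6*K (I(K, A) = (5 + K)*6 = 30 + 6*K)
r = -8 (r = -2 - 6 = -8)
I(-16, m)*r = (30 + 6*(-16))*(-8) = (30 - 96)*(-8) = -66*(-8) = 528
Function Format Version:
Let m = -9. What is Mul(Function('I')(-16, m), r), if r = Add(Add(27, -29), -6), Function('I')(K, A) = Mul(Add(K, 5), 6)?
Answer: 528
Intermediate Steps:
Function('I')(K, A) = Add(30, Mul(6, K)) (Function('I')(K, A) = Mul(Add(5, K), 6) = Add(30, Mul(6, K)))
r = -8 (r = Add(-2, -6) = -8)
Mul(Function('I')(-16, m), r) = Mul(Add(30, Mul(6, -16)), -8) = Mul(Add(30, -96), -8) = Mul(-66, -8) = 528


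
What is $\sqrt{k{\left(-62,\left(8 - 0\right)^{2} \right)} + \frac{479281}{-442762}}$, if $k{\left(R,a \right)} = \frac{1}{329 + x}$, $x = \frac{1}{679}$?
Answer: $\frac{i \sqrt{165004063416192118794}}{12363686088} \approx 1.039 i$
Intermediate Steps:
$x = \frac{1}{679} \approx 0.0014728$
$k{\left(R,a \right)} = \frac{679}{223392}$ ($k{\left(R,a \right)} = \frac{1}{329 + \frac{1}{679}} = \frac{1}{\frac{223392}{679}} = \frac{679}{223392}$)
$\sqrt{k{\left(-62,\left(8 - 0\right)^{2} \right)} + \frac{479281}{-442762}} = \sqrt{\frac{679}{223392} + \frac{479281}{-442762}} = \sqrt{\frac{679}{223392} + 479281 \left(- \frac{1}{442762}\right)} = \sqrt{\frac{679}{223392} - \frac{479281}{442762}} = \sqrt{- \frac{53383452877}{49454744352}} = \frac{i \sqrt{165004063416192118794}}{12363686088}$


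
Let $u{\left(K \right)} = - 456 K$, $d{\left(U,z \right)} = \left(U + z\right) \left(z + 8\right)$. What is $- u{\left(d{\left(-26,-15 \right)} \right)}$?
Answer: $130872$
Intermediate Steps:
$d{\left(U,z \right)} = \left(8 + z\right) \left(U + z\right)$ ($d{\left(U,z \right)} = \left(U + z\right) \left(8 + z\right) = \left(8 + z\right) \left(U + z\right)$)
$- u{\left(d{\left(-26,-15 \right)} \right)} = - \left(-456\right) \left(\left(-15\right)^{2} + 8 \left(-26\right) + 8 \left(-15\right) - -390\right) = - \left(-456\right) \left(225 - 208 - 120 + 390\right) = - \left(-456\right) 287 = \left(-1\right) \left(-130872\right) = 130872$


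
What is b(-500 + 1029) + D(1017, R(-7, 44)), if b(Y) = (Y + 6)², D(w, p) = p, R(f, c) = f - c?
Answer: 286174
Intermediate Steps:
b(Y) = (6 + Y)²
b(-500 + 1029) + D(1017, R(-7, 44)) = (6 + (-500 + 1029))² + (-7 - 1*44) = (6 + 529)² + (-7 - 44) = 535² - 51 = 286225 - 51 = 286174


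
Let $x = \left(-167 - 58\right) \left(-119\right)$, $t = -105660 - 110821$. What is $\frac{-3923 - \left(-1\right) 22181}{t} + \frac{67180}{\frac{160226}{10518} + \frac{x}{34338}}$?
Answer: $\frac{875402870487733086}{208668194865013} \approx 4195.2$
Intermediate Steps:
$t = -216481$
$x = 26775$ ($x = \left(-225\right) \left(-119\right) = 26775$)
$\frac{-3923 - \left(-1\right) 22181}{t} + \frac{67180}{\frac{160226}{10518} + \frac{x}{34338}} = \frac{-3923 - \left(-1\right) 22181}{-216481} + \frac{67180}{\frac{160226}{10518} + \frac{26775}{34338}} = \left(-3923 - -22181\right) \left(- \frac{1}{216481}\right) + \frac{67180}{160226 \cdot \frac{1}{10518} + 26775 \cdot \frac{1}{34338}} = \left(-3923 + 22181\right) \left(- \frac{1}{216481}\right) + \frac{67180}{\frac{80113}{5259} + \frac{8925}{11446}} = 18258 \left(- \frac{1}{216481}\right) + \frac{67180}{\frac{963909973}{60194514}} = - \frac{18258}{216481} + 67180 \cdot \frac{60194514}{963909973} = - \frac{18258}{216481} + \frac{4043867450520}{963909973} = \frac{875402870487733086}{208668194865013}$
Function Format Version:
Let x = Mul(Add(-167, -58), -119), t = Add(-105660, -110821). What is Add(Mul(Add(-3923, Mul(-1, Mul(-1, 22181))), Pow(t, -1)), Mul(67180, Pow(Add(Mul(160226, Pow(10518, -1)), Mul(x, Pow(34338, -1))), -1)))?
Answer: Rational(875402870487733086, 208668194865013) ≈ 4195.2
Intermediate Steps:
t = -216481
x = 26775 (x = Mul(-225, -119) = 26775)
Add(Mul(Add(-3923, Mul(-1, Mul(-1, 22181))), Pow(t, -1)), Mul(67180, Pow(Add(Mul(160226, Pow(10518, -1)), Mul(x, Pow(34338, -1))), -1))) = Add(Mul(Add(-3923, Mul(-1, Mul(-1, 22181))), Pow(-216481, -1)), Mul(67180, Pow(Add(Mul(160226, Pow(10518, -1)), Mul(26775, Pow(34338, -1))), -1))) = Add(Mul(Add(-3923, Mul(-1, -22181)), Rational(-1, 216481)), Mul(67180, Pow(Add(Mul(160226, Rational(1, 10518)), Mul(26775, Rational(1, 34338))), -1))) = Add(Mul(Add(-3923, 22181), Rational(-1, 216481)), Mul(67180, Pow(Add(Rational(80113, 5259), Rational(8925, 11446)), -1))) = Add(Mul(18258, Rational(-1, 216481)), Mul(67180, Pow(Rational(963909973, 60194514), -1))) = Add(Rational(-18258, 216481), Mul(67180, Rational(60194514, 963909973))) = Add(Rational(-18258, 216481), Rational(4043867450520, 963909973)) = Rational(875402870487733086, 208668194865013)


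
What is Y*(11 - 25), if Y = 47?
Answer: -658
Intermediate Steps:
Y*(11 - 25) = 47*(11 - 25) = 47*(-14) = -658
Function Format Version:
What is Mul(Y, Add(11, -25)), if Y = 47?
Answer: -658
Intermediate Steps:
Mul(Y, Add(11, -25)) = Mul(47, Add(11, -25)) = Mul(47, -14) = -658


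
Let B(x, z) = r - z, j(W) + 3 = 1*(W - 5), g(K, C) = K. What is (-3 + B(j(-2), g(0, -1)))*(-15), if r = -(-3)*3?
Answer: -90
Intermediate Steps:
j(W) = -8 + W (j(W) = -3 + 1*(W - 5) = -3 + 1*(-5 + W) = -3 + (-5 + W) = -8 + W)
r = 9 (r = -3*(-3) = 9)
B(x, z) = 9 - z
(-3 + B(j(-2), g(0, -1)))*(-15) = (-3 + (9 - 1*0))*(-15) = (-3 + (9 + 0))*(-15) = (-3 + 9)*(-15) = 6*(-15) = -90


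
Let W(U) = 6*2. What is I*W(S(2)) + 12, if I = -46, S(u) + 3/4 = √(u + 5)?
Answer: -540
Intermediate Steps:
S(u) = -¾ + √(5 + u) (S(u) = -¾ + √(u + 5) = -¾ + √(5 + u))
W(U) = 12
I*W(S(2)) + 12 = -46*12 + 12 = -552 + 12 = -540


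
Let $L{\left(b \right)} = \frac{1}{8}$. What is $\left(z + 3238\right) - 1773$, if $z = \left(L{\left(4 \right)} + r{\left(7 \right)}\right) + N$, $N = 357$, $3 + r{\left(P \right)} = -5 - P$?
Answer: $\frac{14457}{8} \approx 1807.1$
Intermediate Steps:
$r{\left(P \right)} = -8 - P$ ($r{\left(P \right)} = -3 - \left(5 + P\right) = -8 - P$)
$L{\left(b \right)} = \frac{1}{8}$
$z = \frac{2737}{8}$ ($z = \left(\frac{1}{8} - 15\right) + 357 = - \frac{119}{8} + 357 = \frac{2737}{8} \approx 342.13$)
$\left(z + 3238\right) - 1773 = \left(\frac{2737}{8} + 3238\right) - 1773 = \frac{28641}{8} - 1773 = \frac{14457}{8}$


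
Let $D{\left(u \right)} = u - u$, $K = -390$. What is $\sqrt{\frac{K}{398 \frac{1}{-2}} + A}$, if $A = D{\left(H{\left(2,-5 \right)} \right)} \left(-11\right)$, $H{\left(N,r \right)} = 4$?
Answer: $\frac{\sqrt{77610}}{199} \approx 1.3999$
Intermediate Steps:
$D{\left(u \right)} = 0$
$A = 0$ ($A = 0 \left(-11\right) = 0$)
$\sqrt{\frac{K}{398 \frac{1}{-2}} + A} = \sqrt{- \frac{390}{398 \frac{1}{-2}} + 0} = \sqrt{- \frac{390}{398 \left(- \frac{1}{2}\right)} + 0} = \sqrt{- \frac{390}{-199} + 0} = \sqrt{\left(-390\right) \left(- \frac{1}{199}\right) + 0} = \sqrt{\frac{390}{199} + 0} = \sqrt{\frac{390}{199}} = \frac{\sqrt{77610}}{199}$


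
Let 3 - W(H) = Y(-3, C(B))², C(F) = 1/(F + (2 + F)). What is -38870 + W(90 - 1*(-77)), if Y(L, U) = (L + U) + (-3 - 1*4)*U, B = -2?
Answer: -38867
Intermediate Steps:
C(F) = 1/(2 + 2*F)
Y(L, U) = L - 6*U (Y(L, U) = (L + U) + (-3 - 4)*U = (L + U) - 7*U = L - 6*U)
W(H) = 3 (W(H) = 3 - (-3 - 3/(1 - 2))² = 3 - (-3 - 3/(-1))² = 3 - (-3 - 3*(-1))² = 3 - (-3 - 6*(-½))² = 3 - (-3 + 3)² = 3 - 1*0² = 3 - 1*0 = 3 + 0 = 3)
-38870 + W(90 - 1*(-77)) = -38870 + 3 = -38867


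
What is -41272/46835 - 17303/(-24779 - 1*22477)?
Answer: -103633057/201203160 ≈ -0.51507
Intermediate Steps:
-41272/46835 - 17303/(-24779 - 1*22477) = -41272*1/46835 - 17303/(-24779 - 22477) = -41272/46835 - 17303/(-47256) = -41272/46835 - 17303*(-1/47256) = -41272/46835 + 1573/4296 = -103633057/201203160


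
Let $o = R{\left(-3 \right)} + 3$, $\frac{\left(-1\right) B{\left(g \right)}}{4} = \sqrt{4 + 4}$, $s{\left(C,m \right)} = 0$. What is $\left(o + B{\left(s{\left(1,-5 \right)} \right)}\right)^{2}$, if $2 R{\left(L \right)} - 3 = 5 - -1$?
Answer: $\frac{737}{4} - 120 \sqrt{2} \approx 14.544$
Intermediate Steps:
$R{\left(L \right)} = \frac{9}{2}$ ($R{\left(L \right)} = \frac{3}{2} + \frac{5 - -1}{2} = \frac{3}{2} + \frac{5 + 1}{2} = \frac{3}{2} + \frac{1}{2} \cdot 6 = \frac{3}{2} + 3 = \frac{9}{2}$)
$B{\left(g \right)} = - 8 \sqrt{2}$ ($B{\left(g \right)} = - 4 \sqrt{4 + 4} = - 4 \sqrt{8} = - 4 \cdot 2 \sqrt{2} = - 8 \sqrt{2}$)
$o = \frac{15}{2}$ ($o = \frac{9}{2} + 3 = \frac{15}{2} \approx 7.5$)
$\left(o + B{\left(s{\left(1,-5 \right)} \right)}\right)^{2} = \left(\frac{15}{2} - 8 \sqrt{2}\right)^{2}$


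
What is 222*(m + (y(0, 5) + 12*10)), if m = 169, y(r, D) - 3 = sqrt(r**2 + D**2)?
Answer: 65934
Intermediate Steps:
y(r, D) = 3 + sqrt(D**2 + r**2) (y(r, D) = 3 + sqrt(r**2 + D**2) = 3 + sqrt(D**2 + r**2))
222*(m + (y(0, 5) + 12*10)) = 222*(169 + ((3 + sqrt(5**2 + 0**2)) + 12*10)) = 222*(169 + ((3 + sqrt(25 + 0)) + 120)) = 222*(169 + ((3 + sqrt(25)) + 120)) = 222*(169 + ((3 + 5) + 120)) = 222*(169 + (8 + 120)) = 222*(169 + 128) = 222*297 = 65934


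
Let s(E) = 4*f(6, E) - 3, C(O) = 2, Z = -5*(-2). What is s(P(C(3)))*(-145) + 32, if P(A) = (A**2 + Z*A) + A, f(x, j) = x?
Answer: -3013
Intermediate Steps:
Z = 10
P(A) = A**2 + 11*A (P(A) = (A**2 + 10*A) + A = A**2 + 11*A)
s(E) = 21 (s(E) = 4*6 - 3 = 24 - 3 = 21)
s(P(C(3)))*(-145) + 32 = 21*(-145) + 32 = -3045 + 32 = -3013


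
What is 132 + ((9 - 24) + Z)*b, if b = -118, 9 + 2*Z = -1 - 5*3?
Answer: 3377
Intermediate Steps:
Z = -25/2 (Z = -9/2 + (-1 - 5*3)/2 = -9/2 + (-1 - 15)/2 = -9/2 + (1/2)*(-16) = -9/2 - 8 = -25/2 ≈ -12.500)
132 + ((9 - 24) + Z)*b = 132 + ((9 - 24) - 25/2)*(-118) = 132 + (-15 - 25/2)*(-118) = 132 - 55/2*(-118) = 132 + 3245 = 3377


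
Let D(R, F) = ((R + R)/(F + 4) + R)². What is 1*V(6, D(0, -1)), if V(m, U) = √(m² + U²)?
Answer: 6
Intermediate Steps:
D(R, F) = (R + 2*R/(4 + F))² (D(R, F) = ((2*R)/(4 + F) + R)² = (2*R/(4 + F) + R)² = (R + 2*R/(4 + F))²)
V(m, U) = √(U² + m²)
1*V(6, D(0, -1)) = 1*√((0²*(6 - 1)²/(4 - 1)²)² + 6²) = 1*√((0*5²/3²)² + 36) = 1*√((0*(⅑)*25)² + 36) = 1*√(0² + 36) = 1*√(0 + 36) = 1*√36 = 1*6 = 6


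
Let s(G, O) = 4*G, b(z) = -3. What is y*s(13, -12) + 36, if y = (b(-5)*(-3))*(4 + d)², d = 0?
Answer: 7524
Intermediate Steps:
y = 144 (y = (-3*(-3))*(4 + 0)² = 9*4² = 9*16 = 144)
y*s(13, -12) + 36 = 144*(4*13) + 36 = 144*52 + 36 = 7488 + 36 = 7524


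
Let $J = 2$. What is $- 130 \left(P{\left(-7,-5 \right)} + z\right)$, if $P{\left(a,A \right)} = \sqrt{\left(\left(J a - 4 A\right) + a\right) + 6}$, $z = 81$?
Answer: $-10530 - 130 \sqrt{5} \approx -10821.0$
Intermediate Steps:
$P{\left(a,A \right)} = \sqrt{6 - 4 A + 3 a}$ ($P{\left(a,A \right)} = \sqrt{\left(\left(2 a - 4 A\right) + a\right) + 6} = \sqrt{\left(\left(- 4 A + 2 a\right) + a\right) + 6} = \sqrt{\left(- 4 A + 3 a\right) + 6} = \sqrt{6 - 4 A + 3 a}$)
$- 130 \left(P{\left(-7,-5 \right)} + z\right) = - 130 \left(\sqrt{6 - -20 + 3 \left(-7\right)} + 81\right) = - 130 \left(\sqrt{6 + 20 - 21} + 81\right) = - 130 \left(\sqrt{5} + 81\right) = - 130 \left(81 + \sqrt{5}\right) = -10530 - 130 \sqrt{5}$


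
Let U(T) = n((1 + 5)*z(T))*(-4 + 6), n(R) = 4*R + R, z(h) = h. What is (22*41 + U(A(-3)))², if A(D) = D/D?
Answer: 925444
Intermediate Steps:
A(D) = 1
n(R) = 5*R
U(T) = 60*T (U(T) = (5*((1 + 5)*T))*(-4 + 6) = (5*(6*T))*2 = (30*T)*2 = 60*T)
(22*41 + U(A(-3)))² = (22*41 + 60*1)² = (902 + 60)² = 962² = 925444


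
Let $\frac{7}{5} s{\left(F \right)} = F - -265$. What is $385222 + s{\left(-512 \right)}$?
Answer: $\frac{2695319}{7} \approx 3.8505 \cdot 10^{5}$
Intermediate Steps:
$s{\left(F \right)} = \frac{1325}{7} + \frac{5 F}{7}$ ($s{\left(F \right)} = \frac{5 \left(F - -265\right)}{7} = \frac{5 \left(F + 265\right)}{7} = \frac{5 \left(265 + F\right)}{7} = \frac{1325}{7} + \frac{5 F}{7}$)
$385222 + s{\left(-512 \right)} = 385222 + \left(\frac{1325}{7} + \frac{5}{7} \left(-512\right)\right) = 385222 + \left(\frac{1325}{7} - \frac{2560}{7}\right) = 385222 - \frac{1235}{7} = \frac{2695319}{7}$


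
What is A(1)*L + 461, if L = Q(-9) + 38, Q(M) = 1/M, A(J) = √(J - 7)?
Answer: 461 + 341*I*√6/9 ≈ 461.0 + 92.808*I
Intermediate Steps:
A(J) = √(-7 + J)
L = 341/9 (L = 1/(-9) + 38 = -⅑ + 38 = 341/9 ≈ 37.889)
A(1)*L + 461 = √(-7 + 1)*(341/9) + 461 = √(-6)*(341/9) + 461 = (I*√6)*(341/9) + 461 = 341*I*√6/9 + 461 = 461 + 341*I*√6/9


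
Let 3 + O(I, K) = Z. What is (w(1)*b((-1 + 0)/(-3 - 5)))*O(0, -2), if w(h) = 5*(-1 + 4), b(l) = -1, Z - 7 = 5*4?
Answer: -360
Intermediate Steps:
Z = 27 (Z = 7 + 5*4 = 7 + 20 = 27)
O(I, K) = 24 (O(I, K) = -3 + 27 = 24)
w(h) = 15 (w(h) = 5*3 = 15)
(w(1)*b((-1 + 0)/(-3 - 5)))*O(0, -2) = (15*(-1))*24 = -15*24 = -360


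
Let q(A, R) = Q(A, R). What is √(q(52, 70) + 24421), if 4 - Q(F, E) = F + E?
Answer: √24303 ≈ 155.89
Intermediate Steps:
Q(F, E) = 4 - E - F (Q(F, E) = 4 - (F + E) = 4 - (E + F) = 4 + (-E - F) = 4 - E - F)
q(A, R) = 4 - A - R (q(A, R) = 4 - R - A = 4 - A - R)
√(q(52, 70) + 24421) = √((4 - 1*52 - 1*70) + 24421) = √((4 - 52 - 70) + 24421) = √(-118 + 24421) = √24303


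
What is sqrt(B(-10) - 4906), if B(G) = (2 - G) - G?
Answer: 2*I*sqrt(1221) ≈ 69.886*I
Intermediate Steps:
B(G) = 2 - 2*G
sqrt(B(-10) - 4906) = sqrt((2 - 2*(-10)) - 4906) = sqrt((2 + 20) - 4906) = sqrt(22 - 4906) = sqrt(-4884) = 2*I*sqrt(1221)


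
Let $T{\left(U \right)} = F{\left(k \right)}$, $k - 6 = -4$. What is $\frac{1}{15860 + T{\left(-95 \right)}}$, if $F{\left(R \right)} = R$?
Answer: $\frac{1}{15862} \approx 6.3044 \cdot 10^{-5}$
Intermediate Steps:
$k = 2$ ($k = 6 - 4 = 2$)
$T{\left(U \right)} = 2$
$\frac{1}{15860 + T{\left(-95 \right)}} = \frac{1}{15860 + 2} = \frac{1}{15862}$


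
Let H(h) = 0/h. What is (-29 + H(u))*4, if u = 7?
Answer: -116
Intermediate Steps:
H(h) = 0
(-29 + H(u))*4 = (-29 + 0)*4 = -29*4 = -116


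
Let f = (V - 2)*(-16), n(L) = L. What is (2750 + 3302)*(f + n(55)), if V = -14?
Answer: 1882172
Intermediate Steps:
f = 256 (f = (-14 - 2)*(-16) = -16*(-16) = 256)
(2750 + 3302)*(f + n(55)) = (2750 + 3302)*(256 + 55) = 6052*311 = 1882172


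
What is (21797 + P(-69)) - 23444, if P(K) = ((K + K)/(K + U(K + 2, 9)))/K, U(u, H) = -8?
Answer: -126821/77 ≈ -1647.0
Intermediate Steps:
P(K) = 2/(-8 + K) (P(K) = ((K + K)/(K - 8))/K = ((2*K)/(-8 + K))/K = (2*K/(-8 + K))/K = 2/(-8 + K))
(21797 + P(-69)) - 23444 = (21797 + 2/(-8 - 69)) - 23444 = (21797 + 2/(-77)) - 23444 = (21797 + 2*(-1/77)) - 23444 = (21797 - 2/77) - 23444 = 1678367/77 - 23444 = -126821/77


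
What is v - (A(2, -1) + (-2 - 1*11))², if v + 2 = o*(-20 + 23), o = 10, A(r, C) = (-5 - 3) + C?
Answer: -456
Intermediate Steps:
A(r, C) = -8 + C
v = 28 (v = -2 + 10*(-20 + 23) = -2 + 10*3 = -2 + 30 = 28)
v - (A(2, -1) + (-2 - 1*11))² = 28 - ((-8 - 1) + (-2 - 1*11))² = 28 - (-9 + (-2 - 11))² = 28 - (-9 - 13)² = 28 - 1*(-22)² = 28 - 1*484 = 28 - 484 = -456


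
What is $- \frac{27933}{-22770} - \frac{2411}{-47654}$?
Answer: $\frac{115501471}{90423465} \approx 1.2773$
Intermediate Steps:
$- \frac{27933}{-22770} - \frac{2411}{-47654} = \left(-27933\right) \left(- \frac{1}{22770}\right) - - \frac{2411}{47654} = \frac{9311}{7590} + \frac{2411}{47654} = \frac{115501471}{90423465}$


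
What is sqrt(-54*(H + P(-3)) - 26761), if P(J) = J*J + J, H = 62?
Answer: I*sqrt(30433) ≈ 174.45*I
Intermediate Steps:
P(J) = J + J**2 (P(J) = J**2 + J = J + J**2)
sqrt(-54*(H + P(-3)) - 26761) = sqrt(-54*(62 - 3*(1 - 3)) - 26761) = sqrt(-54*(62 - 3*(-2)) - 26761) = sqrt(-54*(62 + 6) - 26761) = sqrt(-54*68 - 26761) = sqrt(-3672 - 26761) = sqrt(-30433) = I*sqrt(30433)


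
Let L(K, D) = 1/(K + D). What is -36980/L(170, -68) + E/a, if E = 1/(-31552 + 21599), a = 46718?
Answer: -1753902006717841/464984254 ≈ -3.7720e+6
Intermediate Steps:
L(K, D) = 1/(D + K)
E = -1/9953 (E = 1/(-9953) = -1/9953 ≈ -0.00010047)
-36980/L(170, -68) + E/a = -36980/(1/(-68 + 170)) - 1/9953/46718 = -36980/(1/102) - 1/9953*1/46718 = -36980/1/102 - 1/464984254 = -36980*102 - 1/464984254 = -3771960 - 1/464984254 = -1753902006717841/464984254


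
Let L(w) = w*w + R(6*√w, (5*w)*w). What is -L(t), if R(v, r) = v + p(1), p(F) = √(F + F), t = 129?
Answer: -16641 - √2 - 6*√129 ≈ -16711.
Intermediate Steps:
p(F) = √2*√F (p(F) = √(2*F) = √2*√F)
R(v, r) = v + √2 (R(v, r) = v + √2*√1 = v + √2*1 = v + √2)
L(w) = √2 + w² + 6*√w (L(w) = w*w + (6*√w + √2) = w² + (√2 + 6*√w) = √2 + w² + 6*√w)
-L(t) = -(√2 + 129² + 6*√129) = -(√2 + 16641 + 6*√129) = -(16641 + √2 + 6*√129) = -16641 - √2 - 6*√129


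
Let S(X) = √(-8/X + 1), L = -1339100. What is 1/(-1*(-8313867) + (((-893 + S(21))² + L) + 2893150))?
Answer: 4703426679/50163769026530293 + 37506*√273/50163769026530293 ≈ 9.3774e-8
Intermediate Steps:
S(X) = √(1 - 8/X)
1/(-1*(-8313867) + (((-893 + S(21))² + L) + 2893150)) = 1/(-1*(-8313867) + (((-893 + √((-8 + 21)/21))² - 1339100) + 2893150)) = 1/(8313867 + (((-893 + √((1/21)*13))² - 1339100) + 2893150)) = 1/(8313867 + (((-893 + √(13/21))² - 1339100) + 2893150)) = 1/(8313867 + (((-893 + √273/21)² - 1339100) + 2893150)) = 1/(8313867 + ((-1339100 + (-893 + √273/21)²) + 2893150)) = 1/(8313867 + (1554050 + (-893 + √273/21)²)) = 1/(9867917 + (-893 + √273/21)²)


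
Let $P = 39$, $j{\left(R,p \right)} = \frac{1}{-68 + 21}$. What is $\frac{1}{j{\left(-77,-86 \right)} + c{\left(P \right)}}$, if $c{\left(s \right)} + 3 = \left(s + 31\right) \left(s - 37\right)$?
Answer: $\frac{47}{6438} \approx 0.0073004$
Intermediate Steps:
$j{\left(R,p \right)} = - \frac{1}{47}$ ($j{\left(R,p \right)} = \frac{1}{-47} = - \frac{1}{47}$)
$c{\left(s \right)} = -3 + \left(-37 + s\right) \left(31 + s\right)$ ($c{\left(s \right)} = -3 + \left(s + 31\right) \left(s - 37\right) = -3 + \left(31 + s\right) \left(-37 + s\right) = -3 + \left(-37 + s\right) \left(31 + s\right)$)
$\frac{1}{j{\left(-77,-86 \right)} + c{\left(P \right)}} = \frac{1}{- \frac{1}{47} - \left(1384 - 1521\right)} = \frac{1}{- \frac{1}{47} - -137} = \frac{1}{- \frac{1}{47} + 137} = \frac{1}{\frac{6438}{47}} = \frac{47}{6438}$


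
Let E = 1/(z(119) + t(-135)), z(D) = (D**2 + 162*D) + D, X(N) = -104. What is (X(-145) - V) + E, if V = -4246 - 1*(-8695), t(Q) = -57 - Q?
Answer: -153144707/33636 ≈ -4553.0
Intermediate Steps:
z(D) = D**2 + 163*D
V = 4449 (V = -4246 + 8695 = 4449)
E = 1/33636 (E = 1/(119*(163 + 119) + (-57 - 1*(-135))) = 1/(119*282 + (-57 + 135)) = 1/(33558 + 78) = 1/33636 ≈ 2.9730e-5)
(X(-145) - V) + E = (-104 - 1*4449) + 1/33636 = (-104 - 4449) + 1/33636 = -4553 + 1/33636 = -153144707/33636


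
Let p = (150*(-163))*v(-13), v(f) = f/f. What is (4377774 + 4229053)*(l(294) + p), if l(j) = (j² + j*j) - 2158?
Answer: 1258868944328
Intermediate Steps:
v(f) = 1
l(j) = -2158 + 2*j² (l(j) = (j² + j²) - 2158 = 2*j² - 2158 = -2158 + 2*j²)
p = -24450 (p = (150*(-163))*1 = -24450*1 = -24450)
(4377774 + 4229053)*(l(294) + p) = (4377774 + 4229053)*((-2158 + 2*294²) - 24450) = 8606827*((-2158 + 2*86436) - 24450) = 8606827*((-2158 + 172872) - 24450) = 8606827*(170714 - 24450) = 8606827*146264 = 1258868944328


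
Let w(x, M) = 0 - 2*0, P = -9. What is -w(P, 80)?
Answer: 0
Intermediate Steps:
w(x, M) = 0 (w(x, M) = 0 + 0 = 0)
-w(P, 80) = -1*0 = 0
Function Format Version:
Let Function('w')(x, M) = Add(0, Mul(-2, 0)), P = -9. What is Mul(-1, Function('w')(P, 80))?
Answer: 0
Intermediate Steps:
Function('w')(x, M) = 0 (Function('w')(x, M) = Add(0, 0) = 0)
Mul(-1, Function('w')(P, 80)) = Mul(-1, 0) = 0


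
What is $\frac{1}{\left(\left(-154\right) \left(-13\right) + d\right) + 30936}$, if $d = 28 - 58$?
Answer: $\frac{1}{32908} \approx 3.0388 \cdot 10^{-5}$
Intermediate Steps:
$d = -30$ ($d = 28 - 58 = -30$)
$\frac{1}{\left(\left(-154\right) \left(-13\right) + d\right) + 30936} = \frac{1}{\left(\left(-154\right) \left(-13\right) - 30\right) + 30936} = \frac{1}{\left(2002 - 30\right) + 30936} = \frac{1}{1972 + 30936} = \frac{1}{32908}$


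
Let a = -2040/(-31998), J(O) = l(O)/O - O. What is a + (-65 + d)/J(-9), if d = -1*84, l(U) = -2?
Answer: -7123333/442639 ≈ -16.093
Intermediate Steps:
J(O) = -O - 2/O (J(O) = -2/O - O = -O - 2/O)
d = -84
a = 340/5333 (a = -2040*(-1/31998) = 340/5333 ≈ 0.063754)
a + (-65 + d)/J(-9) = 340/5333 + (-65 - 84)/(-1*(-9) - 2/(-9)) = 340/5333 - 149/(9 - 2*(-⅑)) = 340/5333 - 149/(9 + 2/9) = 340/5333 - 149/(83/9) = 340/5333 + (9/83)*(-149) = 340/5333 - 1341/83 = -7123333/442639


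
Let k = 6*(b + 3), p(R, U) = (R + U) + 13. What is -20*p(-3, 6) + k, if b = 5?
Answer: -272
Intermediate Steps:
p(R, U) = 13 + R + U
k = 48 (k = 6*(5 + 3) = 6*8 = 48)
-20*p(-3, 6) + k = -20*(13 - 3 + 6) + 48 = -20*16 + 48 = -320 + 48 = -272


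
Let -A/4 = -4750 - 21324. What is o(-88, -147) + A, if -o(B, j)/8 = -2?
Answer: 104312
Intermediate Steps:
o(B, j) = 16 (o(B, j) = -8*(-2) = 16)
A = 104296 (A = -4*(-4750 - 21324) = -4*(-26074) = 104296)
o(-88, -147) + A = 16 + 104296 = 104312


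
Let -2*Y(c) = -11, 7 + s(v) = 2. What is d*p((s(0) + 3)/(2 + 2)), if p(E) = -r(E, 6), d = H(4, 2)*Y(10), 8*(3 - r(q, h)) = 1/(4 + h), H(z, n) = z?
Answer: -2629/40 ≈ -65.725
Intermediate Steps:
s(v) = -5 (s(v) = -7 + 2 = -5)
r(q, h) = 3 - 1/(8*(4 + h))
Y(c) = 11/2 (Y(c) = -1/2*(-11) = 11/2)
d = 22 (d = 4*(11/2) = 22)
p(E) = -239/80 (p(E) = -(95 + 24*6)/(8*(4 + 6)) = -(95 + 144)/(8*10) = -239/(8*10) = -1*239/80 = -239/80)
d*p((s(0) + 3)/(2 + 2)) = 22*(-239/80) = -2629/40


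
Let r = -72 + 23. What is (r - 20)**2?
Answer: 4761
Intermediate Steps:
r = -49
(r - 20)**2 = (-49 - 20)**2 = (-69)**2 = 4761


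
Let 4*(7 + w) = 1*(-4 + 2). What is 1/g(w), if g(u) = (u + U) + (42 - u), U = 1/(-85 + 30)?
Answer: 55/2309 ≈ 0.023820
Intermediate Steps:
U = -1/55 (U = 1/(-55) = -1/55 ≈ -0.018182)
w = -15/2 (w = -7 + (1*(-4 + 2))/4 = -7 + (1*(-2))/4 = -7 + (¼)*(-2) = -7 - ½ = -15/2 ≈ -7.5000)
g(u) = 2309/55 (g(u) = (u - 1/55) + (42 - u) = (-1/55 + u) + (42 - u) = 2309/55)
1/g(w) = 1/(2309/55) = 55/2309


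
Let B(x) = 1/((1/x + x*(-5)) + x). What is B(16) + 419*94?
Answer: 40291862/1023 ≈ 39386.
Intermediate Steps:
B(x) = 1/(1/x - 4*x) (B(x) = 1/((1/x - 5*x) + x) = 1/(1/x - 4*x))
B(16) + 419*94 = -1*16/(-1 + 4*16²) + 419*94 = -1*16/(-1 + 4*256) + 39386 = -1*16/(-1 + 1024) + 39386 = -1*16/1023 + 39386 = -1*16*1/1023 + 39386 = -16/1023 + 39386 = 40291862/1023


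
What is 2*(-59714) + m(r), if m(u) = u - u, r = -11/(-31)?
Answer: -119428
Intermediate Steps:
r = 11/31 (r = -11*(-1/31) = 11/31 ≈ 0.35484)
m(u) = 0
2*(-59714) + m(r) = 2*(-59714) + 0 = -119428 + 0 = -119428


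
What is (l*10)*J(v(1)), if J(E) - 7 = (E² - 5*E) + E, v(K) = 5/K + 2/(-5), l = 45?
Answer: 4392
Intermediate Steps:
v(K) = -⅖ + 5/K (v(K) = 5/K + 2*(-⅕) = 5/K - ⅖ = -⅖ + 5/K)
J(E) = 7 + E² - 4*E (J(E) = 7 + ((E² - 5*E) + E) = 7 + (E² - 4*E) = 7 + E² - 4*E)
(l*10)*J(v(1)) = (45*10)*(7 + (-⅖ + 5/1)² - 4*(-⅖ + 5/1)) = 450*(7 + (-⅖ + 5*1)² - 4*(-⅖ + 5*1)) = 450*(7 + (-⅖ + 5)² - 4*(-⅖ + 5)) = 450*(7 + (23/5)² - 4*23/5) = 450*(7 + 529/25 - 92/5) = 450*(244/25) = 4392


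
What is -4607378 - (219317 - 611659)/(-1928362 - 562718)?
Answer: -5738673790291/1245540 ≈ -4.6074e+6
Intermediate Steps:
-4607378 - (219317 - 611659)/(-1928362 - 562718) = -4607378 - (-392342)/(-2491080) = -4607378 - (-392342)*(-1)/2491080 = -4607378 - 1*196171/1245540 = -4607378 - 196171/1245540 = -5738673790291/1245540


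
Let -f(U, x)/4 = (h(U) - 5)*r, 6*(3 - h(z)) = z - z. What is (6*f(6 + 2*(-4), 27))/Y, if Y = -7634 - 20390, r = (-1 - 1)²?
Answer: -24/3503 ≈ -0.0068513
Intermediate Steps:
r = 4 (r = (-2)² = 4)
h(z) = 3 (h(z) = 3 - (z - z)/6 = 3 - ⅙*0 = 3 + 0 = 3)
f(U, x) = 32 (f(U, x) = -4*(3 - 5)*4 = -(-8)*4 = -4*(-8) = 32)
Y = -28024
(6*f(6 + 2*(-4), 27))/Y = (6*32)/(-28024) = 192*(-1/28024) = -24/3503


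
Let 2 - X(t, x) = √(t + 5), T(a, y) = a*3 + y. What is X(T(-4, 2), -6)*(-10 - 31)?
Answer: -82 + 41*I*√5 ≈ -82.0 + 91.679*I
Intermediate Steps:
T(a, y) = y + 3*a (T(a, y) = 3*a + y = y + 3*a)
X(t, x) = 2 - √(5 + t) (X(t, x) = 2 - √(t + 5) = 2 - √(5 + t))
X(T(-4, 2), -6)*(-10 - 31) = (2 - √(5 + (2 + 3*(-4))))*(-10 - 31) = (2 - √(5 + (2 - 12)))*(-41) = (2 - √(5 - 10))*(-41) = (2 - √(-5))*(-41) = (2 - I*√5)*(-41) = -82 + 41*I*√5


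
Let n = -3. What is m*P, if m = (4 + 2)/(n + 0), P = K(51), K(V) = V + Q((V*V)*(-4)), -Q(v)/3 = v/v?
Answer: -96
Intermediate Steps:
Q(v) = -3 (Q(v) = -3*v/v = -3*1 = -3)
K(V) = -3 + V (K(V) = V - 3 = -3 + V)
P = 48 (P = -3 + 51 = 48)
m = -2 (m = (4 + 2)/(-3 + 0) = 6/(-3) = 6*(-⅓) = -2)
m*P = -2*48 = -96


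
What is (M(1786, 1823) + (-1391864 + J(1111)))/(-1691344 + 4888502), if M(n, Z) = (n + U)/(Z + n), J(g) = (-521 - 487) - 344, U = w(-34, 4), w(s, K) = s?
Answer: -838019132/1923090537 ≈ -0.43577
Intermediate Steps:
U = -34
J(g) = -1352 (J(g) = -1008 - 344 = -1352)
M(n, Z) = (-34 + n)/(Z + n) (M(n, Z) = (n - 34)/(Z + n) = (-34 + n)/(Z + n))
(M(1786, 1823) + (-1391864 + J(1111)))/(-1691344 + 4888502) = ((-34 + 1786)/(1823 + 1786) + (-1391864 - 1352))/(-1691344 + 4888502) = (1752/3609 - 1393216)/3197158 = ((1/3609)*1752 - 1393216)*(1/3197158) = (584/1203 - 1393216)*(1/3197158) = -1676038264/1203*1/3197158 = -838019132/1923090537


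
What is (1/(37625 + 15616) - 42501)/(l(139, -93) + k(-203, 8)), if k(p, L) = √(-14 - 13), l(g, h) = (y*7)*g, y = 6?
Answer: -4403400510040/604858063437 + 2262795740*I*√3/604858063437 ≈ -7.2801 + 0.0064797*I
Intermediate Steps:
l(g, h) = 42*g (l(g, h) = (6*7)*g = 42*g)
k(p, L) = 3*I*√3 (k(p, L) = √(-27) = 3*I*√3)
(1/(37625 + 15616) - 42501)/(l(139, -93) + k(-203, 8)) = (1/(37625 + 15616) - 42501)/(42*139 + 3*I*√3) = (1/53241 - 42501)/(5838 + 3*I*√3) = -2262795740/(53241*(5838 + 3*I*√3))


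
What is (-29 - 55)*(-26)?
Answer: 2184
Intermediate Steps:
(-29 - 55)*(-26) = -84*(-26) = 2184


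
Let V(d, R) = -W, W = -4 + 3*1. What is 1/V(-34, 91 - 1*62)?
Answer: 1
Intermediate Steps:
W = -1 (W = -4 + 3 = -1)
V(d, R) = 1 (V(d, R) = -1*(-1) = 1)
1/V(-34, 91 - 1*62) = 1/1 = 1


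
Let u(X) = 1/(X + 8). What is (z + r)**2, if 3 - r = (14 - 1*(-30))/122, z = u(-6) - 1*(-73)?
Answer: 86285521/14884 ≈ 5797.2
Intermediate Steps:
u(X) = 1/(8 + X)
z = 147/2 (z = 1/(8 - 6) - 1*(-73) = 1/2 + 73 = 147/2 ≈ 73.500)
r = 161/61 (r = 3 - (14 - 1*(-30))/122 = 3 - (14 + 30)/122 = 3 - 44/122 = 3 - 1*22/61 = 3 - 22/61 = 161/61 ≈ 2.6393)
(z + r)**2 = (147/2 + 161/61)**2 = (9289/122)**2 = 86285521/14884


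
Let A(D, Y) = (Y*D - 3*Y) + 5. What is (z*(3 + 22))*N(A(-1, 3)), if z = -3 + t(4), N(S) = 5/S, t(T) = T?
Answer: -125/7 ≈ -17.857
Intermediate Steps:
A(D, Y) = 5 - 3*Y + D*Y (A(D, Y) = (D*Y - 3*Y) + 5 = (-3*Y + D*Y) + 5 = 5 - 3*Y + D*Y)
z = 1 (z = -3 + 4 = 1)
(z*(3 + 22))*N(A(-1, 3)) = (1*(3 + 22))*(5/(5 - 3*3 - 1*3)) = (1*25)*(5/(5 - 9 - 3)) = 25*(5/(-7)) = 25*(5*(-⅐)) = 25*(-5/7) = -125/7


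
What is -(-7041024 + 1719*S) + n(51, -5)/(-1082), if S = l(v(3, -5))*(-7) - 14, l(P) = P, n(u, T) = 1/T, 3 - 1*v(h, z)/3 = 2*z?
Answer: 40760979571/5410 ≈ 7.5344e+6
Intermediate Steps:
v(h, z) = 9 - 6*z
S = -287 (S = (9 - 6*(-5))*(-7) - 14 = (9 + 30)*(-7) - 14 = 39*(-7) - 14 = -273 - 14 = -287)
-(-7041024 + 1719*S) + n(51, -5)/(-1082) = -1719/(1/(-287 - 4096)) + 1/(-5*(-1082)) = -1719/(1/(-4383)) - ⅕*(-1/1082) = -1719/(-1/4383) + 1/5410 = -1719*(-4383) + 1/5410 = 7534377 + 1/5410 = 40760979571/5410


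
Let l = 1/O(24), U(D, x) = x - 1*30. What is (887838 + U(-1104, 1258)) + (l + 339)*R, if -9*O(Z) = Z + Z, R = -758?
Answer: 5057969/8 ≈ 6.3225e+5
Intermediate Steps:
U(D, x) = -30 + x (U(D, x) = x - 30 = -30 + x)
O(Z) = -2*Z/9 (O(Z) = -(Z + Z)/9 = -2*Z/9)
l = -3/16 (l = 1/(-2/9*24) = 1/(-16/3) = -3/16 ≈ -0.18750)
(887838 + U(-1104, 1258)) + (l + 339)*R = (887838 + (-30 + 1258)) + (-3/16 + 339)*(-758) = (887838 + 1228) + (5421/16)*(-758) = 889066 - 2054559/8 = 5057969/8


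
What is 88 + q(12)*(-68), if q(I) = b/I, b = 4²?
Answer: -8/3 ≈ -2.6667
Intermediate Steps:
b = 16
q(I) = 16/I
88 + q(12)*(-68) = 88 + (16/12)*(-68) = 88 + (16*(1/12))*(-68) = 88 + (4/3)*(-68) = 88 - 272/3 = -8/3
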